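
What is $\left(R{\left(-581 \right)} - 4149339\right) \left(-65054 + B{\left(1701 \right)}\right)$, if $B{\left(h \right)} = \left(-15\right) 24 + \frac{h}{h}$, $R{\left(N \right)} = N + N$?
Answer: $271496721913$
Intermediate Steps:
$R{\left(N \right)} = 2 N$
$B{\left(h \right)} = -359$ ($B{\left(h \right)} = -360 + 1 = -359$)
$\left(R{\left(-581 \right)} - 4149339\right) \left(-65054 + B{\left(1701 \right)}\right) = \left(2 \left(-581\right) - 4149339\right) \left(-65054 - 359\right) = \left(-1162 - 4149339\right) \left(-65413\right) = \left(-4150501\right) \left(-65413\right) = 271496721913$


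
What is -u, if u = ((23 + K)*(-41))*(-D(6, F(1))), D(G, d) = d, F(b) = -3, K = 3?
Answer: 3198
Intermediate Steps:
u = -3198 (u = ((23 + 3)*(-41))*(-1*(-3)) = (26*(-41))*3 = -1066*3 = -3198)
-u = -1*(-3198) = 3198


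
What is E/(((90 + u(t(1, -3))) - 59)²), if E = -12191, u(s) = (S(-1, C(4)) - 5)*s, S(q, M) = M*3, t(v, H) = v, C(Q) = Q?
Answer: -12191/1444 ≈ -8.4425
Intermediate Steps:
S(q, M) = 3*M
u(s) = 7*s (u(s) = (3*4 - 5)*s = (12 - 5)*s = 7*s)
E/(((90 + u(t(1, -3))) - 59)²) = -12191/((90 + 7*1) - 59)² = -12191/((90 + 7) - 59)² = -12191/(97 - 59)² = -12191/(38²) = -12191/1444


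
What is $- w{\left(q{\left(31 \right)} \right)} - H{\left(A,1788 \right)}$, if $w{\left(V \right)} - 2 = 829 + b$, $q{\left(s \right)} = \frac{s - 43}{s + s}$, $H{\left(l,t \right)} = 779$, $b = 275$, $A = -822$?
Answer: $-1885$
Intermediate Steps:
$q{\left(s \right)} = \frac{-43 + s}{2 s}$
$w{\left(V \right)} = 1106$ ($w{\left(V \right)} = 2 + \left(829 + 275\right) = 2 + 1104 = 1106$)
$- w{\left(q{\left(31 \right)} \right)} - H{\left(A,1788 \right)} = \left(-1\right) 1106 - 779 = -1106 - 779 = -1885$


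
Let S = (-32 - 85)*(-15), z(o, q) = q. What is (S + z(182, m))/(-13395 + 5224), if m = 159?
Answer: -1914/8171 ≈ -0.23424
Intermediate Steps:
S = 1755 (S = -117*(-15) = 1755)
(S + z(182, m))/(-13395 + 5224) = (1755 + 159)/(-13395 + 5224) = 1914/(-8171) = 1914*(-1/8171) = -1914/8171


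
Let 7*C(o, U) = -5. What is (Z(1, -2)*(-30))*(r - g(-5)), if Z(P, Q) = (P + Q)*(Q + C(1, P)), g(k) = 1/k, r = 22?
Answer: -12654/7 ≈ -1807.7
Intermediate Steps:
C(o, U) = -5/7 (C(o, U) = (1/7)*(-5) = -5/7)
Z(P, Q) = (-5/7 + Q)*(P + Q) (Z(P, Q) = (P + Q)*(Q - 5/7) = (P + Q)*(-5/7 + Q) = (-5/7 + Q)*(P + Q))
(Z(1, -2)*(-30))*(r - g(-5)) = (((-2)**2 - 5/7*1 - 5/7*(-2) + 1*(-2))*(-30))*(22 - 1/(-5)) = ((4 - 5/7 + 10/7 - 2)*(-30))*(22 - 1*(-1/5)) = ((19/7)*(-30))*(22 + 1/5) = -570/7*111/5 = -12654/7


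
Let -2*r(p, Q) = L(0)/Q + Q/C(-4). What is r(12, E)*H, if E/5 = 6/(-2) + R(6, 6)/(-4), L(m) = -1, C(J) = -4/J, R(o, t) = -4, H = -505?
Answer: -9999/4 ≈ -2499.8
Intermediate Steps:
E = -10 (E = 5*(6/(-2) - 4/(-4)) = 5*(6*(-½) - 4*(-¼)) = 5*(-3 + 1) = 5*(-2) = -10)
r(p, Q) = 1/(2*Q) - Q/2 (r(p, Q) = -(-1/Q + Q/((-4/(-4))))/2 = -(-1/Q + Q/((-4*(-¼))))/2 = -(-1/Q + Q/1)/2 = -(-1/Q + Q*1)/2 = -(-1/Q + Q)/2 = -(Q - 1/Q)/2 = 1/(2*Q) - Q/2)
r(12, E)*H = ((½)*(1 - 1*(-10)²)/(-10))*(-505) = ((½)*(-⅒)*(1 - 1*100))*(-505) = ((½)*(-⅒)*(1 - 100))*(-505) = ((½)*(-⅒)*(-99))*(-505) = (99/20)*(-505) = -9999/4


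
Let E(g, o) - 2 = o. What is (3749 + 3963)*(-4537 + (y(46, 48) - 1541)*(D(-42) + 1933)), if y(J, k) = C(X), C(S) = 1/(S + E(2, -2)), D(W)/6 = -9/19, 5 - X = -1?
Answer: -1309339901168/57 ≈ -2.2971e+10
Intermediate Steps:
E(g, o) = 2 + o
X = 6 (X = 5 - 1*(-1) = 5 + 1 = 6)
D(W) = -54/19 (D(W) = 6*(-9/19) = -54/19)
C(S) = 1/S (C(S) = 1/(S + (2 - 2)) = 1/(S + 0) = 1/S)
y(J, k) = ⅙ (y(J, k) = 1/6 = ⅙)
(3749 + 3963)*(-4537 + (y(46, 48) - 1541)*(D(-42) + 1933)) = (3749 + 3963)*(-4537 + (⅙ - 1541)*(-54/19 + 1933)) = 7712*(-4537 - 9245/6*36673/19) = 7712*(-4537 - 339041885/114) = 7712*(-339559103/114) = -1309339901168/57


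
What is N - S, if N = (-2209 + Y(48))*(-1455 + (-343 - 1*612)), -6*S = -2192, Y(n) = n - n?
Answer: 15969974/3 ≈ 5.3233e+6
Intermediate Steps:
Y(n) = 0
S = 1096/3 (S = -⅙*(-2192) = 1096/3 ≈ 365.33)
N = 5323690 (N = (-2209 + 0)*(-1455 + (-343 - 1*612)) = -2209*(-1455 + (-343 - 612)) = -2209*(-1455 - 955) = -2209*(-2410) = 5323690)
N - S = 5323690 - 1*1096/3 = 5323690 - 1096/3 = 15969974/3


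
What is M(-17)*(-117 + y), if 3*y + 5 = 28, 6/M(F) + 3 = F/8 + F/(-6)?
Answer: 15744/55 ≈ 286.25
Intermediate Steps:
M(F) = 6/(-3 - F/24) (M(F) = 6/(-3 + (F/8 + F/(-6))) = 6/(-3 + (F*(⅛) + F*(-⅙))) = 6/(-3 + (F/8 - F/6)) = 6/(-3 - F/24))
y = 23/3 (y = -5/3 + (⅓)*28 = -5/3 + 28/3 = 23/3 ≈ 7.6667)
M(-17)*(-117 + y) = (-144/(72 - 17))*(-117 + 23/3) = -144/55*(-328/3) = 15744/55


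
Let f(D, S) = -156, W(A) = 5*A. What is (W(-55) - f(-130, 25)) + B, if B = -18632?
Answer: -18751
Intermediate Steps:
(W(-55) - f(-130, 25)) + B = (5*(-55) - 1*(-156)) - 18632 = (-275 + 156) - 18632 = -119 - 18632 = -18751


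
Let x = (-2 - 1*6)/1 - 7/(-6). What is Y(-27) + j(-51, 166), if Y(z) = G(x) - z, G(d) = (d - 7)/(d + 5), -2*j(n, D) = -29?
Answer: 1079/22 ≈ 49.045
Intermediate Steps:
j(n, D) = 29/2 (j(n, D) = -1/2*(-29) = 29/2)
x = -41/6 (x = (-2 - 6)*1 - 7*(-1/6) = -8*1 + 7/6 = -8 + 7/6 = -41/6 ≈ -6.8333)
G(d) = (-7 + d)/(5 + d)
Y(z) = 83/11 - z (Y(z) = (-7 - 41/6)/(5 - 41/6) - z = -83/6/(-11/6) - z = -6/11*(-83/6) - z = 83/11 - z)
Y(-27) + j(-51, 166) = (83/11 - 1*(-27)) + 29/2 = (83/11 + 27) + 29/2 = 380/11 + 29/2 = 1079/22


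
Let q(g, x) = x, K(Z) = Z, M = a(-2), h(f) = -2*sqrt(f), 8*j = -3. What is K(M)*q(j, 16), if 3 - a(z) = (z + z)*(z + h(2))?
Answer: -80 - 128*sqrt(2) ≈ -261.02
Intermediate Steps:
j = -3/8 (j = (1/8)*(-3) = -3/8 ≈ -0.37500)
a(z) = 3 - 2*z*(z - 2*sqrt(2)) (a(z) = 3 - (z + z)*(z - 2*sqrt(2)) = 3 - 2*z*(z - 2*sqrt(2)))
M = -5 - 8*sqrt(2) (M = 3 - 2*(-2)**2 + 4*(-2)*sqrt(2) = 3 - 2*4 - 8*sqrt(2) = 3 - 8 - 8*sqrt(2) = -5 - 8*sqrt(2) ≈ -16.314)
K(M)*q(j, 16) = (-5 - 8*sqrt(2))*16 = -80 - 128*sqrt(2)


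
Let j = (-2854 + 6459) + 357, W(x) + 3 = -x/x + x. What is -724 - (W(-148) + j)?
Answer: -4534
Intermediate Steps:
W(x) = -4 + x (W(x) = -3 + (-x/x + x) = -3 + (-1*1 + x) = -3 + (-1 + x) = -4 + x)
j = 3962 (j = 3605 + 357 = 3962)
-724 - (W(-148) + j) = -724 - ((-4 - 148) + 3962) = -724 - (-152 + 3962) = -724 - 1*3810 = -724 - 3810 = -4534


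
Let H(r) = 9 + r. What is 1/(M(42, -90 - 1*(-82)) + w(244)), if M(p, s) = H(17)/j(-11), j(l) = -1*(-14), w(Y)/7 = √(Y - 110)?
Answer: -91/321565 + 343*√134/321565 ≈ 0.012064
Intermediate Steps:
w(Y) = 7*√(-110 + Y) (w(Y) = 7*√(Y - 110) = 7*√(-110 + Y))
j(l) = 14
M(p, s) = 13/7 (M(p, s) = (9 + 17)/14 = 26*(1/14) = 13/7)
1/(M(42, -90 - 1*(-82)) + w(244)) = 1/(13/7 + 7*√(-110 + 244)) = 1/(13/7 + 7*√134)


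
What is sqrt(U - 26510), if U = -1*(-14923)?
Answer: I*sqrt(11587) ≈ 107.64*I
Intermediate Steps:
U = 14923
sqrt(U - 26510) = sqrt(14923 - 26510) = sqrt(-11587) = I*sqrt(11587)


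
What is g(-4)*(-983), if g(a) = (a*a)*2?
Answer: -31456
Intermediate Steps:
g(a) = 2*a² (g(a) = a²*2 = 2*a²)
g(-4)*(-983) = (2*(-4)²)*(-983) = (2*16)*(-983) = 32*(-983) = -31456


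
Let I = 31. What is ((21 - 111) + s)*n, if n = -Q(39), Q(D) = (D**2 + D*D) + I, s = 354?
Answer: -811272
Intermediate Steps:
Q(D) = 31 + 2*D**2 (Q(D) = (D**2 + D*D) + 31 = (D**2 + D**2) + 31 = 2*D**2 + 31 = 31 + 2*D**2)
n = -3073 (n = -(31 + 2*39**2) = -(31 + 2*1521) = -(31 + 3042) = -1*3073 = -3073)
((21 - 111) + s)*n = ((21 - 111) + 354)*(-3073) = (-90 + 354)*(-3073) = 264*(-3073) = -811272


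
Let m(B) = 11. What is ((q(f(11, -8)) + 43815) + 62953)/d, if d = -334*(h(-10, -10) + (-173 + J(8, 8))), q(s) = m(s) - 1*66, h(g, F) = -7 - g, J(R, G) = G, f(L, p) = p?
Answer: 71/36 ≈ 1.9722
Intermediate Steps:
q(s) = -55 (q(s) = 11 - 1*66 = 11 - 66 = -55)
d = 54108 (d = -334*((-7 - 1*(-10)) + (-173 + 8)) = -334*((-7 + 10) - 165) = -334*(3 - 165) = -334*(-162) = 54108)
((q(f(11, -8)) + 43815) + 62953)/d = ((-55 + 43815) + 62953)/54108 = (43760 + 62953)*(1/54108) = 106713*(1/54108) = 71/36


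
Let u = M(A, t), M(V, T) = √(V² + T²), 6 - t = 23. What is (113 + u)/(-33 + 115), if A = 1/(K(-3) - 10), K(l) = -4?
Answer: 113/82 + √56645/1148 ≈ 1.5854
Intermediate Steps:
t = -17 (t = 6 - 1*23 = 6 - 23 = -17)
A = -1/14 (A = 1/(-4 - 10) = 1/(-14) = -1/14 ≈ -0.071429)
M(V, T) = √(T² + V²)
u = √56645/14 (u = √((-17)² + (-1/14)²) = √(289 + 1/196) = √(56645/196) = √56645/14 ≈ 17.000)
(113 + u)/(-33 + 115) = (113 + √56645/14)/(-33 + 115) = (113 + √56645/14)/82 = (113 + √56645/14)*(1/82) = 113/82 + √56645/1148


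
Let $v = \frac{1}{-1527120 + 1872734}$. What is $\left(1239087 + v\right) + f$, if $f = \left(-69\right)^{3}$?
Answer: $\frac{314708504893}{345614} \approx 9.1058 \cdot 10^{5}$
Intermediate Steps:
$v = \frac{1}{345614} \approx 2.8934 \cdot 10^{-6}$
$f = -328509$
$\left(1239087 + v\right) + f = \left(1239087 + \frac{1}{345614}\right) - 328509 = \frac{428245814419}{345614} - 328509 = \frac{314708504893}{345614}$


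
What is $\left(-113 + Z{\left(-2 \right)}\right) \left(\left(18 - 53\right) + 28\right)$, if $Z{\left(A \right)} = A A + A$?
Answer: $777$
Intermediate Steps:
$Z{\left(A \right)} = A + A^{2}$ ($Z{\left(A \right)} = A^{2} + A = A + A^{2}$)
$\left(-113 + Z{\left(-2 \right)}\right) \left(\left(18 - 53\right) + 28\right) = \left(-113 - 2 \left(1 - 2\right)\right) \left(\left(18 - 53\right) + 28\right) = \left(-113 - -2\right) \left(-35 + 28\right) = \left(-113 + 2\right) \left(-7\right) = \left(-111\right) \left(-7\right) = 777$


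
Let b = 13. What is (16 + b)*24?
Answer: 696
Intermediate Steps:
(16 + b)*24 = (16 + 13)*24 = 29*24 = 696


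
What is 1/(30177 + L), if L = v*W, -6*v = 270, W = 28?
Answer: 1/28917 ≈ 3.4582e-5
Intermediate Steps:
v = -45 (v = -⅙*270 = -45)
L = -1260 (L = -45*28 = -1260)
1/(30177 + L) = 1/(30177 - 1260) = 1/28917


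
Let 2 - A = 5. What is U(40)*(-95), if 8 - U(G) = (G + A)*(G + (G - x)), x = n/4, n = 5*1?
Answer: 1104185/4 ≈ 2.7605e+5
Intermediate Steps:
A = -3 (A = 2 - 1*5 = 2 - 5 = -3)
n = 5
x = 5/4 ≈ 1.2500
U(G) = 8 - (-3 + G)*(-5/4 + 2*G) (U(G) = 8 - (G - 3)*(G + (G - 1*5/4)) = 8 - (-3 + G)*(G + (G - 5/4)) = 8 - (-3 + G)*(G + (-5/4 + G)) = 8 - (-3 + G)*(-5/4 + 2*G))
U(40)*(-95) = (17/4 - 2*40**2 + (29/4)*40)*(-95) = (17/4 - 2*1600 + 290)*(-95) = (17/4 - 3200 + 290)*(-95) = -11623/4*(-95) = 1104185/4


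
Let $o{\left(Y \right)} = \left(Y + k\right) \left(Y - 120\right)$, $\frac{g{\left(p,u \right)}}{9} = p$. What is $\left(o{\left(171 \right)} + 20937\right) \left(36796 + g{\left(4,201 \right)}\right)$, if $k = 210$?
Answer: $1486834176$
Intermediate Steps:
$g{\left(p,u \right)} = 9 p$
$o{\left(Y \right)} = \left(-120 + Y\right) \left(210 + Y\right)$ ($o{\left(Y \right)} = \left(Y + 210\right) \left(Y - 120\right) = \left(210 + Y\right) \left(-120 + Y\right) = \left(-120 + Y\right) \left(210 + Y\right)$)
$\left(o{\left(171 \right)} + 20937\right) \left(36796 + g{\left(4,201 \right)}\right) = \left(\left(-25200 + 171^{2} + 90 \cdot 171\right) + 20937\right) \left(36796 + 9 \cdot 4\right) = \left(\left(-25200 + 29241 + 15390\right) + 20937\right) \left(36796 + 36\right) = \left(19431 + 20937\right) 36832 = 40368 \cdot 36832 = 1486834176$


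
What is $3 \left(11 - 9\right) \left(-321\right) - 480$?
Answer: $-2406$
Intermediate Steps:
$3 \left(11 - 9\right) \left(-321\right) - 480 = 3 \cdot 2 \left(-321\right) - 480 = 6 \left(-321\right) - 480 = -1926 - 480 = -2406$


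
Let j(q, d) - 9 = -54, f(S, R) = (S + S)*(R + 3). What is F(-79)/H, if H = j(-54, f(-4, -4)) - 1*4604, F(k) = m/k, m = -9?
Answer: -9/367271 ≈ -2.4505e-5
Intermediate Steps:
f(S, R) = 2*S*(3 + R) (f(S, R) = (2*S)*(3 + R) = 2*S*(3 + R))
j(q, d) = -45 (j(q, d) = 9 - 54 = -45)
F(k) = -9/k
H = -4649 (H = -45 - 1*4604 = -45 - 4604 = -4649)
F(-79)/H = -9/(-79)/(-4649) = -9*(-1/79)*(-1/4649) = (9/79)*(-1/4649) = -9/367271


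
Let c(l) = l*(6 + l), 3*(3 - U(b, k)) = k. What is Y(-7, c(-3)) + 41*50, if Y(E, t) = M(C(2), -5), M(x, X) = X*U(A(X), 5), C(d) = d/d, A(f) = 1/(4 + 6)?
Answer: 6130/3 ≈ 2043.3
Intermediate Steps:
A(f) = ⅒ (A(f) = 1/10 = ⅒)
U(b, k) = 3 - k/3
C(d) = 1
M(x, X) = 4*X/3 (M(x, X) = X*(3 - ⅓*5) = X*(3 - 5/3) = X*(4/3) = 4*X/3)
Y(E, t) = -20/3 (Y(E, t) = (4/3)*(-5) = -20/3)
Y(-7, c(-3)) + 41*50 = -20/3 + 41*50 = -20/3 + 2050 = 6130/3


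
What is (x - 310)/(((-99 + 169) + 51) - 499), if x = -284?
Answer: 11/7 ≈ 1.5714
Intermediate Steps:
(x - 310)/(((-99 + 169) + 51) - 499) = (-284 - 310)/(((-99 + 169) + 51) - 499) = -594/((70 + 51) - 499) = -594/(121 - 499) = -594/(-378) = -594*(-1/378) = 11/7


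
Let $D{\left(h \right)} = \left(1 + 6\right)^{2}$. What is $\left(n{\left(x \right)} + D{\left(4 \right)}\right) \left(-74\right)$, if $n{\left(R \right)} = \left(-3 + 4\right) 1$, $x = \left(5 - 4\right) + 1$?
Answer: $-3700$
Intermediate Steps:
$D{\left(h \right)} = 49$ ($D{\left(h \right)} = 7^{2} = 49$)
$x = 2$ ($x = 1 + 1 = 2$)
$n{\left(R \right)} = 1$ ($n{\left(R \right)} = 1 \cdot 1 = 1$)
$\left(n{\left(x \right)} + D{\left(4 \right)}\right) \left(-74\right) = \left(1 + 49\right) \left(-74\right) = 50 \left(-74\right) = -3700$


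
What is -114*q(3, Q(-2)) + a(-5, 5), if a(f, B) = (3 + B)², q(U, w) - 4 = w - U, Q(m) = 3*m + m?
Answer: 862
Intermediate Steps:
Q(m) = 4*m
q(U, w) = 4 + w - U (q(U, w) = 4 + (w - U) = 4 + w - U)
-114*q(3, Q(-2)) + a(-5, 5) = -114*(4 + 4*(-2) - 1*3) + (3 + 5)² = -114*(4 - 8 - 3) + 8² = -114*(-7) + 64 = 798 + 64 = 862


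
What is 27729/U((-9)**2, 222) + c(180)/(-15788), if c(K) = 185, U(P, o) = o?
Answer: 72957397/584156 ≈ 124.89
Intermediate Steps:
27729/U((-9)**2, 222) + c(180)/(-15788) = 27729/222 + 185/(-15788) = 27729*(1/222) + 185*(-1/15788) = 9243/74 - 185/15788 = 72957397/584156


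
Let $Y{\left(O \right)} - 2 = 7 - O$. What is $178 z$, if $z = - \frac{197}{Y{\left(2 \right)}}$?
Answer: $- \frac{35066}{7} \approx -5009.4$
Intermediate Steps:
$Y{\left(O \right)} = 9 - O$ ($Y{\left(O \right)} = 2 - \left(-7 + O\right) = 9 - O$)
$z = - \frac{197}{7}$ ($z = - \frac{197}{9 - 2} = - \frac{197}{7} \approx -28.143$)
$178 z = 178 \left(- \frac{197}{7}\right) = - \frac{35066}{7}$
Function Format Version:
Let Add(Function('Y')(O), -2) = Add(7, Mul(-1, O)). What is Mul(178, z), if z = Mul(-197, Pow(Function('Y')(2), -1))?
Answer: Rational(-35066, 7) ≈ -5009.4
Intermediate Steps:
Function('Y')(O) = Add(9, Mul(-1, O)) (Function('Y')(O) = Add(2, Add(7, Mul(-1, O))) = Add(9, Mul(-1, O)))
z = Rational(-197, 7) (z = Mul(-197, Pow(Add(9, Mul(-1, 2)), -1)) = Mul(-197, Pow(Add(9, -2), -1)) = Mul(-197, Pow(7, -1)) = Mul(-197, Rational(1, 7)) = Rational(-197, 7) ≈ -28.143)
Mul(178, z) = Mul(178, Rational(-197, 7)) = Rational(-35066, 7)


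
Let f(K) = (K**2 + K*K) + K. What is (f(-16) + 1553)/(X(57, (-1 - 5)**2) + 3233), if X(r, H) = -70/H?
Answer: 36882/58159 ≈ 0.63416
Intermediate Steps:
f(K) = K + 2*K**2 (f(K) = (K**2 + K**2) + K = 2*K**2 + K = K + 2*K**2)
(f(-16) + 1553)/(X(57, (-1 - 5)**2) + 3233) = (-16*(1 + 2*(-16)) + 1553)/(-70/(-1 - 5)**2 + 3233) = (-16*(1 - 32) + 1553)/(-70/((-6)**2) + 3233) = (-16*(-31) + 1553)/(-70/36 + 3233) = (496 + 1553)/(-70*1/36 + 3233) = 2049/(-35/18 + 3233) = 2049/(58159/18) = 2049*(18/58159) = 36882/58159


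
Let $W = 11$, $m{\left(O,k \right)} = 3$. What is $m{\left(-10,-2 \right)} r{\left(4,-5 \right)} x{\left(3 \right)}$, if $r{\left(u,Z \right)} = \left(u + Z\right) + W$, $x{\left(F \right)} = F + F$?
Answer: $180$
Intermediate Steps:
$x{\left(F \right)} = 2 F$
$r{\left(u,Z \right)} = 11 + Z + u$ ($r{\left(u,Z \right)} = \left(u + Z\right) + 11 = \left(Z + u\right) + 11 = 11 + Z + u$)
$m{\left(-10,-2 \right)} r{\left(4,-5 \right)} x{\left(3 \right)} = 3 \left(11 - 5 + 4\right) 2 \cdot 3 = 3 \cdot 10 \cdot 6 = 30 \cdot 6 = 180$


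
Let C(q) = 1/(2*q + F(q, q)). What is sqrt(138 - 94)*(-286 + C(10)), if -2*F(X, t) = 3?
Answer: -21160*sqrt(11)/37 ≈ -1896.8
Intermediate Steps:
F(X, t) = -3/2 (F(X, t) = -1/2*3 = -3/2)
C(q) = 1/(-3/2 + 2*q) (C(q) = 1/(2*q - 3/2) = 1/(-3/2 + 2*q))
sqrt(138 - 94)*(-286 + C(10)) = sqrt(138 - 94)*(-286 + 2/(-3 + 4*10)) = sqrt(44)*(-286 + 2/(-3 + 40)) = (2*sqrt(11))*(-286 + 2/37) = (2*sqrt(11))*(-10580/37) = -21160*sqrt(11)/37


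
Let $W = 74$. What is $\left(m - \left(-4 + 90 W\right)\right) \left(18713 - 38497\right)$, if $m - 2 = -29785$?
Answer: $720909176$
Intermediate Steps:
$m = -29783$ ($m = 2 - 29785 = -29783$)
$\left(m - \left(-4 + 90 W\right)\right) \left(18713 - 38497\right) = \left(-29783 + \left(4 - 6660\right)\right) \left(18713 - 38497\right) = \left(-29783 + \left(4 - 6660\right)\right) \left(-19784\right) = \left(-29783 - 6656\right) \left(-19784\right) = \left(-36439\right) \left(-19784\right) = 720909176$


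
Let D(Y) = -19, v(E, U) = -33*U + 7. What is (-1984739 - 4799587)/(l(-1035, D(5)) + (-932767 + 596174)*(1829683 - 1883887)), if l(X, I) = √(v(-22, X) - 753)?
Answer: -123777904186000872/332868602706266495375 + 6784326*√33409/332868602706266495375 ≈ -0.00037185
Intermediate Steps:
v(E, U) = 7 - 33*U
l(X, I) = √(-746 - 33*X) (l(X, I) = √((7 - 33*X) - 753) = √(-746 - 33*X))
(-1984739 - 4799587)/(l(-1035, D(5)) + (-932767 + 596174)*(1829683 - 1883887)) = (-1984739 - 4799587)/(√(-746 - 33*(-1035)) + (-932767 + 596174)*(1829683 - 1883887)) = -6784326/(√(-746 + 34155) - 336593*(-54204)) = -6784326/(√33409 + 18244686972) = -6784326/(18244686972 + √33409)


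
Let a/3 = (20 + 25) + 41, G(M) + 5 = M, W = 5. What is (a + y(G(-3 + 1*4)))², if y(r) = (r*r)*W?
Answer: 114244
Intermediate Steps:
G(M) = -5 + M
y(r) = 5*r² (y(r) = (r*r)*5 = r²*5 = 5*r²)
a = 258 (a = 3*((20 + 25) + 41) = 3*(45 + 41) = 3*86 = 258)
(a + y(G(-3 + 1*4)))² = (258 + 5*(-5 + (-3 + 1*4))²)² = (258 + 5*(-5 + (-3 + 4))²)² = (258 + 5*(-5 + 1)²)² = (258 + 5*(-4)²)² = (258 + 5*16)² = (258 + 80)² = 338² = 114244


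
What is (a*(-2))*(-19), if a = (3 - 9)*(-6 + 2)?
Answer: 912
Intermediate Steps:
a = 24 (a = -6*(-4) = 24)
(a*(-2))*(-19) = (24*(-2))*(-19) = -48*(-19) = 912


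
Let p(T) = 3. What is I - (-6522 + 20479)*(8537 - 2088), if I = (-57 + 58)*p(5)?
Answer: -90008690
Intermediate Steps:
I = 3 (I = (-57 + 58)*3 = 1*3 = 3)
I - (-6522 + 20479)*(8537 - 2088) = 3 - (-6522 + 20479)*(8537 - 2088) = 3 - 13957*6449 = 3 - 1*90008693 = 3 - 90008693 = -90008690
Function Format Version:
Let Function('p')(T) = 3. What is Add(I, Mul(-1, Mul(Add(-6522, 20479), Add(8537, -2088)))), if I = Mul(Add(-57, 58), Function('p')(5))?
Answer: -90008690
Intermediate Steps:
I = 3 (I = Mul(Add(-57, 58), 3) = Mul(1, 3) = 3)
Add(I, Mul(-1, Mul(Add(-6522, 20479), Add(8537, -2088)))) = Add(3, Mul(-1, Mul(Add(-6522, 20479), Add(8537, -2088)))) = Add(3, Mul(-1, Mul(13957, 6449))) = Add(3, Mul(-1, 90008693)) = Add(3, -90008693) = -90008690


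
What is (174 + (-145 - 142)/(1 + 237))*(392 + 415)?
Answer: 4741125/34 ≈ 1.3944e+5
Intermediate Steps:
(174 + (-145 - 142)/(1 + 237))*(392 + 415) = (174 - 287/238)*807 = (174 - 287*1/238)*807 = (174 - 41/34)*807 = (5875/34)*807 = 4741125/34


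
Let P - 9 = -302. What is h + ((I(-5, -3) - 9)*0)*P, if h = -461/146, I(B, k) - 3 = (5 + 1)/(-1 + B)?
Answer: -461/146 ≈ -3.1575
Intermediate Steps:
P = -293 (P = 9 - 302 = -293)
I(B, k) = 3 + 6/(-1 + B) (I(B, k) = 3 + (5 + 1)/(-1 + B) = 3 + 6/(-1 + B))
h = -461/146 (h = -461*1/146 = -461/146 ≈ -3.1575)
h + ((I(-5, -3) - 9)*0)*P = -461/146 + ((3*(1 - 5)/(-1 - 5) - 9)*0)*(-293) = -461/146 + ((3*(-4)/(-6) - 9)*0)*(-293) = -461/146 + ((3*(-⅙)*(-4) - 9)*0)*(-293) = -461/146 + ((2 - 9)*0)*(-293) = -461/146 - 7*0*(-293) = -461/146 + 0*(-293) = -461/146 + 0 = -461/146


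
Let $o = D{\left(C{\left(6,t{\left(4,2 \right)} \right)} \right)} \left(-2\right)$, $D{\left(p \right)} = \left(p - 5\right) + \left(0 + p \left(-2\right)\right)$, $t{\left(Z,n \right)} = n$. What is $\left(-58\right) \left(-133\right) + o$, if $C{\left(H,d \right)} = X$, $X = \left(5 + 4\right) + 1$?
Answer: $7744$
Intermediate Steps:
$X = 10$ ($X = 9 + 1 = 10$)
$C{\left(H,d \right)} = 10$
$D{\left(p \right)} = -5 - p$ ($D{\left(p \right)} = \left(-5 + p\right) + \left(0 - 2 p\right) = \left(-5 + p\right) - 2 p = -5 - p$)
$o = 30$ ($o = \left(-5 - 10\right) \left(-2\right) = \left(-15\right) \left(-2\right) = 30$)
$\left(-58\right) \left(-133\right) + o = \left(-58\right) \left(-133\right) + 30 = 7714 + 30 = 7744$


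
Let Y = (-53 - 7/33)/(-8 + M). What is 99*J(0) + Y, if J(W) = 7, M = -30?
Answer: 435389/627 ≈ 694.40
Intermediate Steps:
Y = 878/627 (Y = (-53 - 7/33)/(-8 - 30) = (-53 - 7*1/33)/(-38) = (-53 - 7/33)*(-1/38) = -1756/33*(-1/38) = 878/627 ≈ 1.4003)
99*J(0) + Y = 99*7 + 878/627 = 693 + 878/627 = 435389/627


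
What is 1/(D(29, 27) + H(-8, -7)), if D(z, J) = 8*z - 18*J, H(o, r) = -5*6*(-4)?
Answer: -1/134 ≈ -0.0074627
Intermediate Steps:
H(o, r) = 120 (H(o, r) = -30*(-4) = 120)
D(z, J) = -18*J + 8*z
1/(D(29, 27) + H(-8, -7)) = 1/((-18*27 + 8*29) + 120) = 1/((-486 + 232) + 120) = 1/(-254 + 120) = 1/(-134) = -1/134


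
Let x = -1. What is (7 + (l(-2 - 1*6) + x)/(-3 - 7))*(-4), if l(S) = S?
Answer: -158/5 ≈ -31.600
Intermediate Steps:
(7 + (l(-2 - 1*6) + x)/(-3 - 7))*(-4) = (7 + ((-2 - 1*6) - 1)/(-3 - 7))*(-4) = (7 + ((-2 - 6) - 1)/(-10))*(-4) = (7 + (-8 - 1)*(-1/10))*(-4) = (7 - 9*(-1/10))*(-4) = (7 + 9/10)*(-4) = (79/10)*(-4) = -158/5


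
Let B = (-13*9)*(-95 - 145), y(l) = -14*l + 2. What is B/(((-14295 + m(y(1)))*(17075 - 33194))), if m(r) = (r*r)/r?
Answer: 1040/8541279 ≈ 0.00012176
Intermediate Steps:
y(l) = 2 - 14*l
m(r) = r (m(r) = r²/r = r)
B = 28080 (B = -117*(-240) = 28080)
B/(((-14295 + m(y(1)))*(17075 - 33194))) = 28080/(((-14295 + (2 - 14*1))*(17075 - 33194))) = 28080/(((-14295 + (2 - 14))*(-16119))) = 28080/(((-14295 - 12)*(-16119))) = 28080/((-14307*(-16119))) = 28080/230614533 = 28080*(1/230614533) = 1040/8541279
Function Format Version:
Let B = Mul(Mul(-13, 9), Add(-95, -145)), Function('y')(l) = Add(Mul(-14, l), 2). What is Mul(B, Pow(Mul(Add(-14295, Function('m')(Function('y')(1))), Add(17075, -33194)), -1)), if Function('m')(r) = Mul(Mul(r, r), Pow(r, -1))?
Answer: Rational(1040, 8541279) ≈ 0.00012176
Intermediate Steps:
Function('y')(l) = Add(2, Mul(-14, l))
Function('m')(r) = r (Function('m')(r) = Mul(Pow(r, 2), Pow(r, -1)) = r)
B = 28080 (B = Mul(-117, -240) = 28080)
Mul(B, Pow(Mul(Add(-14295, Function('m')(Function('y')(1))), Add(17075, -33194)), -1)) = Mul(28080, Pow(Mul(Add(-14295, Add(2, Mul(-14, 1))), Add(17075, -33194)), -1)) = Mul(28080, Pow(Mul(Add(-14295, Add(2, -14)), -16119), -1)) = Mul(28080, Pow(Mul(Add(-14295, -12), -16119), -1)) = Mul(28080, Pow(Mul(-14307, -16119), -1)) = Mul(28080, Pow(230614533, -1)) = Mul(28080, Rational(1, 230614533)) = Rational(1040, 8541279)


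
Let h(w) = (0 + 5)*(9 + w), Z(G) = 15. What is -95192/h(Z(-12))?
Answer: -11899/15 ≈ -793.27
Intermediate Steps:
h(w) = 45 + 5*w (h(w) = 5*(9 + w) = 45 + 5*w)
-95192/h(Z(-12)) = -95192/(45 + 5*15) = -95192/(45 + 75) = -95192/120 = -95192*1/120 = -11899/15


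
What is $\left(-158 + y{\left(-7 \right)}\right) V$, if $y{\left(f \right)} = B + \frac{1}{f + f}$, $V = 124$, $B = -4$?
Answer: $- \frac{140678}{7} \approx -20097.0$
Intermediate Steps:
$y{\left(f \right)} = -4 + \frac{1}{2 f}$ ($y{\left(f \right)} = -4 + \frac{1}{f + f} = -4 + \frac{1}{2 f}$)
$\left(-158 + y{\left(-7 \right)}\right) V = \left(-158 - \left(4 - \frac{1}{2 \left(-7\right)}\right)\right) 124 = \left(-158 + \left(-4 + \frac{1}{2} \left(- \frac{1}{7}\right)\right)\right) 124 = \left(-158 - \frac{57}{14}\right) 124 = \left(- \frac{2269}{14}\right) 124 = - \frac{140678}{7}$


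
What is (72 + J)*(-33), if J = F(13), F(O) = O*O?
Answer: -7953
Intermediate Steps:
F(O) = O²
J = 169 (J = 13² = 169)
(72 + J)*(-33) = (72 + 169)*(-33) = 241*(-33) = -7953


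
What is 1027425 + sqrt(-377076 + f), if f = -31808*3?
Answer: 1027425 + 150*I*sqrt(21) ≈ 1.0274e+6 + 687.39*I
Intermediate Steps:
f = -95424
1027425 + sqrt(-377076 + f) = 1027425 + sqrt(-377076 - 95424) = 1027425 + sqrt(-472500) = 1027425 + 150*I*sqrt(21)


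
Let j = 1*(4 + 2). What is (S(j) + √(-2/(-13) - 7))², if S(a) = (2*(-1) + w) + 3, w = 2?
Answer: (39 + I*√1157)²/169 ≈ 2.1538 + 15.699*I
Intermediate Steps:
j = 6 (j = 1*6 = 6)
S(a) = 3 (S(a) = (2*(-1) + 2) + 3 = (-2 + 2) + 3 = 0 + 3 = 3)
(S(j) + √(-2/(-13) - 7))² = (3 + √(-2/(-13) - 7))² = (3 + √(-2*(-1/13) - 7))² = (3 + √(2/13 - 7))² = (3 + √(-89/13))² = (3 + I*√1157/13)²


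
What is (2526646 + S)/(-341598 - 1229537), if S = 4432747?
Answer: -6959393/1571135 ≈ -4.4295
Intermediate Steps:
(2526646 + S)/(-341598 - 1229537) = (2526646 + 4432747)/(-341598 - 1229537) = 6959393/(-1571135) = 6959393*(-1/1571135) = -6959393/1571135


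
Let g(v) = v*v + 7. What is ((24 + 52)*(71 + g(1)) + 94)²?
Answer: 37185604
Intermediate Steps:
g(v) = 7 + v² (g(v) = v² + 7 = 7 + v²)
((24 + 52)*(71 + g(1)) + 94)² = ((24 + 52)*(71 + (7 + 1²)) + 94)² = (76*(71 + (7 + 1)) + 94)² = (76*(71 + 8) + 94)² = (76*79 + 94)² = (6004 + 94)² = 6098² = 37185604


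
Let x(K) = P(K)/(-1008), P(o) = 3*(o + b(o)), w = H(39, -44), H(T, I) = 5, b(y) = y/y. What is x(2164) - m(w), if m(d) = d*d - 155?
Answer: 41515/336 ≈ 123.56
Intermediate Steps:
b(y) = 1
w = 5
P(o) = 3 + 3*o (P(o) = 3*(o + 1) = 3*(1 + o) = 3 + 3*o)
m(d) = -155 + d² (m(d) = d² - 155 = -155 + d²)
x(K) = -1/336 - K/336 (x(K) = (3 + 3*K)/(-1008) = (3 + 3*K)*(-1/1008) = -1/336 - K/336)
x(2164) - m(w) = (-1/336 - 1/336*2164) - (-155 + 5²) = (-1/336 - 541/84) - (-155 + 25) = -2165/336 - 1*(-130) = -2165/336 + 130 = 41515/336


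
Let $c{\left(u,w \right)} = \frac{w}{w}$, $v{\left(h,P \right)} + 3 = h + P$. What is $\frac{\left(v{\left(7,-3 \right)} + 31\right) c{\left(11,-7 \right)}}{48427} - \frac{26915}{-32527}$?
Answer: $\frac{1304453569}{1575185029} \approx 0.82813$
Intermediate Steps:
$v{\left(h,P \right)} = -3 + P + h$ ($v{\left(h,P \right)} = -3 + \left(h + P\right) = -3 + \left(P + h\right) = -3 + P + h$)
$c{\left(u,w \right)} = 1$
$\frac{\left(v{\left(7,-3 \right)} + 31\right) c{\left(11,-7 \right)}}{48427} - \frac{26915}{-32527} = \frac{\left(\left(-3 - 3 + 7\right) + 31\right) 1}{48427} - \frac{26915}{-32527} = \left(1 + 31\right) 1 \cdot \frac{1}{48427} - - \frac{26915}{32527} = 32 \cdot 1 \cdot \frac{1}{48427} + \frac{26915}{32527} = 32 \cdot \frac{1}{48427} + \frac{26915}{32527} = \frac{32}{48427} + \frac{26915}{32527} = \frac{1304453569}{1575185029}$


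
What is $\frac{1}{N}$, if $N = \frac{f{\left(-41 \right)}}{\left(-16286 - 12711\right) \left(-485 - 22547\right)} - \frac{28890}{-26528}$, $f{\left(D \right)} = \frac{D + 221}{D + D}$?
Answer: $\frac{45399712576112}{49442011925715} \approx 0.91824$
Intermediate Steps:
$f{\left(D \right)} = \frac{221 + D}{2 D}$
$N = \frac{49442011925715}{45399712576112}$ ($N = \frac{\frac{1}{2} \frac{1}{-41} \left(221 - 41\right)}{\left(-16286 - 12711\right) \left(-485 - 22547\right)} - \frac{28890}{-26528} = \frac{\frac{1}{2} \left(- \frac{1}{41}\right) 180}{\left(-28997\right) \left(-485 - 22547\right)} - - \frac{14445}{13264} = - \frac{90}{41 \left(\left(-28997\right) \left(-23032\right)\right)} + \frac{14445}{13264} = - \frac{90}{41 \cdot 667858904} + \frac{14445}{13264} = \left(- \frac{90}{41}\right) \frac{1}{667858904} + \frac{14445}{13264} = - \frac{45}{13691107532} + \frac{14445}{13264} = \frac{49442011925715}{45399712576112} \approx 1.089$)
$\frac{1}{N} = \frac{1}{\frac{49442011925715}{45399712576112}} = \frac{45399712576112}{49442011925715}$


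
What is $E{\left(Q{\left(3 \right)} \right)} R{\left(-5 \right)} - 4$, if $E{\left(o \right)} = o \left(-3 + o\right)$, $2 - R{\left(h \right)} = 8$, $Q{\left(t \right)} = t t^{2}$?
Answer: $-3892$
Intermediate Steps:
$Q{\left(t \right)} = t^{3}$
$R{\left(h \right)} = -6$ ($R{\left(h \right)} = 2 - 8 = -6$)
$E{\left(Q{\left(3 \right)} \right)} R{\left(-5 \right)} - 4 = 3^{3} \left(-3 + 3^{3}\right) \left(-6\right) - 4 = 27 \left(-3 + 27\right) \left(-6\right) - 4 = 27 \cdot 24 \left(-6\right) - 4 = 648 \left(-6\right) - 4 = -3888 - 4 = -3892$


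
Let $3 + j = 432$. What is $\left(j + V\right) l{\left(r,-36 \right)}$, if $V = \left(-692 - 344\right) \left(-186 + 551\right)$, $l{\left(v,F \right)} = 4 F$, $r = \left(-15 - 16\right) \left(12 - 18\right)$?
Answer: $54390384$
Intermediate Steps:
$r = 186$ ($r = \left(-31\right) \left(-6\right) = 186$)
$j = 429$ ($j = -3 + 432 = 429$)
$V = -378140$ ($V = \left(-1036\right) 365 = -378140$)
$\left(j + V\right) l{\left(r,-36 \right)} = \left(429 - 378140\right) 4 \left(-36\right) = \left(-377711\right) \left(-144\right) = 54390384$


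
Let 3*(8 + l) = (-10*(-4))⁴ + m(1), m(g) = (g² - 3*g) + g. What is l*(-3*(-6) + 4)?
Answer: 18773150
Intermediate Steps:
m(g) = g² - 2*g
l = 853325 (l = -8 + ((-10*(-4))⁴ + 1*(-2 + 1))/3 = -8 + ((-2*(-20))⁴ + 1*(-1))/3 = -8 + (40⁴ - 1)/3 = -8 + (2560000 - 1)/3 = -8 + (⅓)*2559999 = -8 + 853333 = 853325)
l*(-3*(-6) + 4) = 853325*(-3*(-6) + 4) = 853325*(18 + 4) = 853325*22 = 18773150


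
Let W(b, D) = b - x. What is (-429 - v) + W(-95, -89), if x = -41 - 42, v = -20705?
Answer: 20264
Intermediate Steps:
x = -83
W(b, D) = 83 + b (W(b, D) = b - 1*(-83) = b + 83 = 83 + b)
(-429 - v) + W(-95, -89) = (-429 - 1*(-20705)) + (83 - 95) = (-429 + 20705) - 12 = 20276 - 12 = 20264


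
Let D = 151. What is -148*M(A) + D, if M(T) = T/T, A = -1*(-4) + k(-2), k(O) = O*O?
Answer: 3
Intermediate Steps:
k(O) = O²
A = 8 (A = -1*(-4) + (-2)² = 4 + 4 = 8)
M(T) = 1
-148*M(A) + D = -148*1 + 151 = -148 + 151 = 3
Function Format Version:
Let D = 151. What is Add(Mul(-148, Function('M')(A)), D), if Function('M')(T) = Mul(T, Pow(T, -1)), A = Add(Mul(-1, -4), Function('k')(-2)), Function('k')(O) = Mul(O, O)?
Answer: 3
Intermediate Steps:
Function('k')(O) = Pow(O, 2)
A = 8 (A = Add(Mul(-1, -4), Pow(-2, 2)) = Add(4, 4) = 8)
Function('M')(T) = 1
Add(Mul(-148, Function('M')(A)), D) = Add(Mul(-148, 1), 151) = Add(-148, 151) = 3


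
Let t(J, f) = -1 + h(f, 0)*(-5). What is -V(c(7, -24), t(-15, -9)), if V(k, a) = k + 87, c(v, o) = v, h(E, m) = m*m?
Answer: -94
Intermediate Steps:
h(E, m) = m**2
t(J, f) = -1 (t(J, f) = -1 + 0**2*(-5) = -1 + 0*(-5) = -1 + 0 = -1)
V(k, a) = 87 + k
-V(c(7, -24), t(-15, -9)) = -(87 + 7) = -1*94 = -94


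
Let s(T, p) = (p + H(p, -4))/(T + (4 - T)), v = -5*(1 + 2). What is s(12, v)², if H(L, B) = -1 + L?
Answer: 961/16 ≈ 60.063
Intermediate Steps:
v = -15 (v = -5*3 = -15)
s(T, p) = -¼ + p/2 (s(T, p) = (p + (-1 + p))/(T + (4 - T)) = (-1 + 2*p)/4 = (-1 + 2*p)*(¼) = -¼ + p/2)
s(12, v)² = (-¼ + (½)*(-15))² = (-¼ - 15/2)² = (-31/4)² = 961/16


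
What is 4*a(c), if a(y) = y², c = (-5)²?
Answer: 2500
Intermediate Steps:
c = 25
4*a(c) = 4*25² = 4*625 = 2500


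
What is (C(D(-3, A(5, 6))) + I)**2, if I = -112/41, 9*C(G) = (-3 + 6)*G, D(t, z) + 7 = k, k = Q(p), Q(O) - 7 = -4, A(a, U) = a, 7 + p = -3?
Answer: 250000/15129 ≈ 16.525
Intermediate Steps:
p = -10 (p = -7 - 3 = -10)
Q(O) = 3 (Q(O) = 7 - 4 = 3)
k = 3
D(t, z) = -4 (D(t, z) = -7 + 3 = -4)
C(G) = G/3 (C(G) = ((-3 + 6)*G)/9 = (3*G)/9 = G/3)
I = -112/41 (I = -112*1/41 = -112/41 ≈ -2.7317)
(C(D(-3, A(5, 6))) + I)**2 = ((1/3)*(-4) - 112/41)**2 = (-4/3 - 112/41)**2 = (-500/123)**2 = 250000/15129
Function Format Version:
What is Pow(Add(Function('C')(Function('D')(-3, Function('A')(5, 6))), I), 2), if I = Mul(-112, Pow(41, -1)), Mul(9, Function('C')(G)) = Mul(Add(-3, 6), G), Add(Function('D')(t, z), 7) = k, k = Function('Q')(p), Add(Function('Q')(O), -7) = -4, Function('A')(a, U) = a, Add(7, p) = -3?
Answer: Rational(250000, 15129) ≈ 16.525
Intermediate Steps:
p = -10 (p = Add(-7, -3) = -10)
Function('Q')(O) = 3 (Function('Q')(O) = Add(7, -4) = 3)
k = 3
Function('D')(t, z) = -4 (Function('D')(t, z) = Add(-7, 3) = -4)
Function('C')(G) = Mul(Rational(1, 3), G) (Function('C')(G) = Mul(Rational(1, 9), Mul(Add(-3, 6), G)) = Mul(Rational(1, 9), Mul(3, G)) = Mul(Rational(1, 3), G))
I = Rational(-112, 41) (I = Mul(-112, Rational(1, 41)) = Rational(-112, 41) ≈ -2.7317)
Pow(Add(Function('C')(Function('D')(-3, Function('A')(5, 6))), I), 2) = Pow(Add(Mul(Rational(1, 3), -4), Rational(-112, 41)), 2) = Pow(Add(Rational(-4, 3), Rational(-112, 41)), 2) = Pow(Rational(-500, 123), 2) = Rational(250000, 15129)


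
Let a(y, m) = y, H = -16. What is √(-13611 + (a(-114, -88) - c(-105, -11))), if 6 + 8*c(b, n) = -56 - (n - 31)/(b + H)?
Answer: I*√1659782/11 ≈ 117.12*I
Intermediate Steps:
c(b, n) = -31/4 - (-31 + n)/(8*(-16 + b)) (c(b, n) = -¾ + (-56 - (n - 31)/(b - 16))/8 = -¾ + (-56 - (-31 + n)/(-16 + b))/8 = -¾ + (-7 - (-31 + n)/(8*(-16 + b))) = -31/4 - (-31 + n)/(8*(-16 + b)))
√(-13611 + (a(-114, -88) - c(-105, -11))) = √(-13611 + (-114 - (1023 - 1*(-11) - 62*(-105))/(8*(-16 - 105)))) = √(-13611 + (-114 - (1023 + 11 + 6510)/(8*(-121)))) = √(-13611 + (-114 - (-1)*7544/(8*121))) = √(-13611 + (-114 - 1*(-943/121))) = √(-13611 + (-114 + 943/121)) = √(-13611 - 12851/121) = √(-1659782/121) = I*√1659782/11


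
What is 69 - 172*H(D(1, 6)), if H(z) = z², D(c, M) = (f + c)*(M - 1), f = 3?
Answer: -68731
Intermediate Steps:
D(c, M) = (-1 + M)*(3 + c) (D(c, M) = (3 + c)*(M - 1) = (3 + c)*(-1 + M) = (-1 + M)*(3 + c))
69 - 172*H(D(1, 6)) = 69 - 172*(-3 - 1*1 + 3*6 + 6*1)² = 69 - 172*(-3 - 1 + 18 + 6)² = 69 - 172*20² = 69 - 172*400 = 69 - 68800 = -68731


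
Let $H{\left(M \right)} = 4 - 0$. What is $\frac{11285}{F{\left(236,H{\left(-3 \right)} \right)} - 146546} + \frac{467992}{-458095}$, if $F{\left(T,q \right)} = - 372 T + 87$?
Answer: $- \frac{114797196067}{107309211845} \approx -1.0698$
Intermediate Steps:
$H{\left(M \right)} = 4$ ($H{\left(M \right)} = 4 + 0 = 4$)
$F{\left(T,q \right)} = 87 - 372 T$
$\frac{11285}{F{\left(236,H{\left(-3 \right)} \right)} - 146546} + \frac{467992}{-458095} = \frac{11285}{\left(87 - 87792\right) - 146546} + \frac{467992}{-458095} = \frac{11285}{\left(87 - 87792\right) - 146546} + 467992 \left(- \frac{1}{458095}\right) = \frac{11285}{-87705 - 146546} - \frac{467992}{458095} = \frac{11285}{-234251} - \frac{467992}{458095} = 11285 \left(- \frac{1}{234251}\right) - \frac{467992}{458095} = - \frac{11285}{234251} - \frac{467992}{458095} = - \frac{114797196067}{107309211845}$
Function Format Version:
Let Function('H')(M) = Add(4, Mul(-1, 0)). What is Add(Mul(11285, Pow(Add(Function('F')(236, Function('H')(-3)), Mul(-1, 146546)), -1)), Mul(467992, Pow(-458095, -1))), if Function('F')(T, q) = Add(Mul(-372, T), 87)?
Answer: Rational(-114797196067, 107309211845) ≈ -1.0698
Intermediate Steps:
Function('H')(M) = 4 (Function('H')(M) = Add(4, 0) = 4)
Function('F')(T, q) = Add(87, Mul(-372, T))
Add(Mul(11285, Pow(Add(Function('F')(236, Function('H')(-3)), Mul(-1, 146546)), -1)), Mul(467992, Pow(-458095, -1))) = Add(Mul(11285, Pow(Add(Add(87, Mul(-372, 236)), Mul(-1, 146546)), -1)), Mul(467992, Pow(-458095, -1))) = Add(Mul(11285, Pow(Add(Add(87, -87792), -146546), -1)), Mul(467992, Rational(-1, 458095))) = Add(Mul(11285, Pow(Add(-87705, -146546), -1)), Rational(-467992, 458095)) = Add(Mul(11285, Pow(-234251, -1)), Rational(-467992, 458095)) = Add(Mul(11285, Rational(-1, 234251)), Rational(-467992, 458095)) = Add(Rational(-11285, 234251), Rational(-467992, 458095)) = Rational(-114797196067, 107309211845)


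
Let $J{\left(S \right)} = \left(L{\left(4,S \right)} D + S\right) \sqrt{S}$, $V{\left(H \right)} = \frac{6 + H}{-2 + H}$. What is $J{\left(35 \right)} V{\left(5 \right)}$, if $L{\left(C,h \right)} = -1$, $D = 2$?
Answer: $121 \sqrt{35} \approx 715.85$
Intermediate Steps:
$V{\left(H \right)} = \frac{6 + H}{-2 + H}$
$J{\left(S \right)} = \sqrt{S} \left(-2 + S\right)$ ($J{\left(S \right)} = \left(\left(-1\right) 2 + S\right) \sqrt{S} = \left(-2 + S\right) \sqrt{S} = \sqrt{S} \left(-2 + S\right)$)
$J{\left(35 \right)} V{\left(5 \right)} = \sqrt{35} \left(-2 + 35\right) \frac{6 + 5}{-2 + 5} = \sqrt{35} \cdot 33 \cdot \frac{1}{3} \cdot 11 = 33 \sqrt{35} \cdot \frac{1}{3} \cdot 11 = 33 \sqrt{35} \cdot \frac{11}{3} = 121 \sqrt{35}$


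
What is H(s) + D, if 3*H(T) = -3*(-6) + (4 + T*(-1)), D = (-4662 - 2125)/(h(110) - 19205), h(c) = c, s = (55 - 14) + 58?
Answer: -161106/6365 ≈ -25.311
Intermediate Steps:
s = 99 (s = 41 + 58 = 99)
D = 6787/19095 (D = (-4662 - 2125)/(110 - 19205) = -6787/(-19095) = -6787*(-1/19095) = 6787/19095 ≈ 0.35543)
H(T) = 22/3 - T/3 (H(T) = (-3*(-6) + (4 + T*(-1)))/3 = (18 + (4 - T))/3 = (22 - T)/3 = 22/3 - T/3)
H(s) + D = (22/3 - ⅓*99) + 6787/19095 = (22/3 - 33) + 6787/19095 = -77/3 + 6787/19095 = -161106/6365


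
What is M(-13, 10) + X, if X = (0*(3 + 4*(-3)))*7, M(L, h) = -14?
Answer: -14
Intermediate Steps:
X = 0 (X = (0*(3 - 12))*7 = (0*(-9))*7 = 0*7 = 0)
M(-13, 10) + X = -14 + 0 = -14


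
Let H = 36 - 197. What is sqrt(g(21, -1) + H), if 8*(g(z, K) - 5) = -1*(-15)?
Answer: 3*I*sqrt(274)/4 ≈ 12.415*I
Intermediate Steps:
g(z, K) = 55/8 (g(z, K) = 5 + (-1*(-15))/8 = 5 + (1/8)*15 = 5 + 15/8 = 55/8)
H = -161
sqrt(g(21, -1) + H) = sqrt(55/8 - 161) = sqrt(-1233/8) = 3*I*sqrt(274)/4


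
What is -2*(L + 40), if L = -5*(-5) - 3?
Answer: -124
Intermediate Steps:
L = 22 (L = 25 - 3 = 22)
-2*(L + 40) = -2*(22 + 40) = -2*62 = -124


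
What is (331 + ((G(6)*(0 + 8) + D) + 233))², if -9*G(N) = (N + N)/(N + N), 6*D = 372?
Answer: 31651876/81 ≈ 3.9076e+5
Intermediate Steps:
D = 62 (D = (⅙)*372 = 62)
G(N) = -⅑ (G(N) = -(N + N)/(9*(N + N)) = -2*N/(9*(2*N)) = -2*N*1/(2*N)/9 = -⅑*1 = -⅑)
(331 + ((G(6)*(0 + 8) + D) + 233))² = (331 + ((-(0 + 8)/9 + 62) + 233))² = (331 + ((-⅑*8 + 62) + 233))² = (331 + ((-8/9 + 62) + 233))² = (331 + (550/9 + 233))² = (331 + 2647/9)² = (5626/9)² = 31651876/81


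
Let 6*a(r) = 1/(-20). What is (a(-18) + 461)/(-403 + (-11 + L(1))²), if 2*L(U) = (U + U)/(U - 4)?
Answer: -165957/98840 ≈ -1.6790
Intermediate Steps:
a(r) = -1/120 (a(r) = (⅙)/(-20) = (⅙)*(-1/20) = -1/120)
L(U) = U/(-4 + U) (L(U) = ((U + U)/(U - 4))/2 = ((2*U)/(-4 + U))/2 = (2*U/(-4 + U))/2 = U/(-4 + U))
(a(-18) + 461)/(-403 + (-11 + L(1))²) = (-1/120 + 461)/(-403 + (-11 + 1/(-4 + 1))²) = 55319/(120*(-403 + (-11 + 1/(-3))²)) = 55319/(120*(-403 + (-11 + 1*(-⅓))²)) = 55319/(120*(-403 + (-11 - ⅓)²)) = 55319/(120*(-403 + (-34/3)²)) = 55319/(120*(-403 + 1156/9)) = 55319/(120*(-2471/9)) = (55319/120)*(-9/2471) = -165957/98840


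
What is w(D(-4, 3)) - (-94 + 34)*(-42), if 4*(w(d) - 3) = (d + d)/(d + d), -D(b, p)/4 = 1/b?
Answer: -10067/4 ≈ -2516.8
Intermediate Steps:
D(b, p) = -4/b
w(d) = 13/4 (w(d) = 3 + ((d + d)/(d + d))/4 = 3 + ((2*d)/((2*d)))/4 = 3 + ((2*d)*(1/(2*d)))/4 = 3 + (¼)*1 = 3 + ¼ = 13/4)
w(D(-4, 3)) - (-94 + 34)*(-42) = 13/4 - (-94 + 34)*(-42) = 13/4 - (-60)*(-42) = 13/4 - 1*2520 = 13/4 - 2520 = -10067/4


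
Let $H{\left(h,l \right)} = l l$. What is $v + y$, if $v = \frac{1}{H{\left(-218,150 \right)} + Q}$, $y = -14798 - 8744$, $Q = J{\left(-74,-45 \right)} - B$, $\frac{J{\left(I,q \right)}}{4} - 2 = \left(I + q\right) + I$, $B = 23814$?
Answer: $- \frac{48920277}{2078} \approx -23542.0$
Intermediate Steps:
$H{\left(h,l \right)} = l^{2}$
$J{\left(I,q \right)} = 8 + 4 q + 8 I$ ($J{\left(I,q \right)} = 8 + 4 \left(\left(I + q\right) + I\right) = 8 + 4 \left(q + 2 I\right) = 8 + \left(4 q + 8 I\right) = 8 + 4 q + 8 I$)
$Q = -24578$ ($Q = \left(8 + 4 \left(-45\right) + 8 \left(-74\right)\right) - 23814 = \left(8 - 180 - 592\right) - 23814 = -764 - 23814 = -24578$)
$y = -23542$
$v = - \frac{1}{2078}$ ($v = \frac{1}{150^{2} - 24578} = \frac{1}{22500 - 24578} = \frac{1}{-2078} = - \frac{1}{2078} \approx -0.00048123$)
$v + y = - \frac{1}{2078} - 23542 = - \frac{48920277}{2078}$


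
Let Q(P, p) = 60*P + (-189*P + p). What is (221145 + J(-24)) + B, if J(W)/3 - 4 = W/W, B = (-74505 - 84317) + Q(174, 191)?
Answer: 40083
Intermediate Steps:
Q(P, p) = p - 129*P (Q(P, p) = 60*P + (p - 189*P) = p - 129*P)
B = -181077 (B = (-74505 - 84317) + (191 - 129*174) = -158822 + (191 - 22446) = -158822 - 22255 = -181077)
J(W) = 15 (J(W) = 12 + 3*(W/W) = 12 + 3*1 = 12 + 3 = 15)
(221145 + J(-24)) + B = (221145 + 15) - 181077 = 221160 - 181077 = 40083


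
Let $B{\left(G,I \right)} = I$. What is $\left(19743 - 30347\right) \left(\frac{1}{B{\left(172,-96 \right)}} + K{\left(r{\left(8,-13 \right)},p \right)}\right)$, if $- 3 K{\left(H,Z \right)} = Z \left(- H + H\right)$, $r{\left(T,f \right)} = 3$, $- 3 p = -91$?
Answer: $\frac{2651}{24} \approx 110.46$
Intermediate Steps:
$p = \frac{91}{3}$ ($p = \left(- \frac{1}{3}\right) \left(-91\right) = \frac{91}{3} \approx 30.333$)
$K{\left(H,Z \right)} = 0$ ($K{\left(H,Z \right)} = - \frac{Z \left(- H + H\right)}{3} = - \frac{Z 0}{3} = \left(- \frac{1}{3}\right) 0 = 0$)
$\left(19743 - 30347\right) \left(\frac{1}{B{\left(172,-96 \right)}} + K{\left(r{\left(8,-13 \right)},p \right)}\right) = \left(19743 - 30347\right) \left(\frac{1}{-96} + 0\right) = - 10604 \left(- \frac{1}{96} + 0\right) = \left(-10604\right) \left(- \frac{1}{96}\right) = \frac{2651}{24}$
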